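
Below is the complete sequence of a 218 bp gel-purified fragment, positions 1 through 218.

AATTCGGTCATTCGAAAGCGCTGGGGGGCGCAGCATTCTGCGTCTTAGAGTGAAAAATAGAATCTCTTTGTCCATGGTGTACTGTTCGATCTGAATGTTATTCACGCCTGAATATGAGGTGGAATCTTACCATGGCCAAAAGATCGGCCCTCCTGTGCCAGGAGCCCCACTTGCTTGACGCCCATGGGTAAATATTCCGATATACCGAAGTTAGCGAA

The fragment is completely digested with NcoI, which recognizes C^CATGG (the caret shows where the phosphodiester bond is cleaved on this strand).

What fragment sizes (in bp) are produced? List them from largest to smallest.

72, 58, 52, 36 bp

NcoI sites (CCATGG) start at positions 72, 130, 182.
NcoI cuts after the first base of each site, so after positions 72, 130, 182.
Linear molecule, 3 cuts → 4 fragments:
  1–72 → 72 bp
  73–130 → 58 bp
  131–182 → 52 bp
  183–218 → 36 bp
Sorted largest to smallest: 72, 58, 52, 36 bp.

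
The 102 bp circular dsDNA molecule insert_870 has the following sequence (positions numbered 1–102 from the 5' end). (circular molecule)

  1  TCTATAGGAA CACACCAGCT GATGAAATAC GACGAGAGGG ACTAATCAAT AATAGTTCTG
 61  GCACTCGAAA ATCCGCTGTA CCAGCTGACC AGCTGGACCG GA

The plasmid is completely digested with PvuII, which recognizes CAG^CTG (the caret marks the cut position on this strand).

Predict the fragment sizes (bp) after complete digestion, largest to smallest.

PvuII sites (CAGCTG) start at positions 16, 82, 90.
PvuII cuts after base 3 of each site, so after positions 18, 84, 92.
Circular molecule, 3 cuts → 3 fragments:
  19–84 → 66 bp
  85–92 → 8 bp
  93–102 then 1–18 → 10 + 18 = 28 bp
Sorted largest to smallest: 66, 28, 8 bp.

66, 28, 8 bp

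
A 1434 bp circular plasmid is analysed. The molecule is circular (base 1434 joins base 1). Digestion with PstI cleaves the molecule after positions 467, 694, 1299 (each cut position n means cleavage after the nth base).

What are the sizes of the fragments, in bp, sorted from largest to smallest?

605, 602, 227 bp

Circular molecule, 3 cuts → 3 fragments:
  694 − 467 = 227 bp
  1299 − 694 = 605 bp
  wrap: 1434 − 1299 + 467 = 602 bp
Sorted largest to smallest: 605, 602, 227 bp.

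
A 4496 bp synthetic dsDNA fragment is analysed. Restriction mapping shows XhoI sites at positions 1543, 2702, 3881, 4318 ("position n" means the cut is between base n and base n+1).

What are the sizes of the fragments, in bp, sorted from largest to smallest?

1543, 1179, 1159, 437, 178 bp

Linear molecule, 4 cuts → 5 fragments:
  1543 − 0 = 1543 bp
  2702 − 1543 = 1159 bp
  3881 − 2702 = 1179 bp
  4318 − 3881 = 437 bp
  4496 − 4318 = 178 bp
Sorted largest to smallest: 1543, 1179, 1159, 437, 178 bp.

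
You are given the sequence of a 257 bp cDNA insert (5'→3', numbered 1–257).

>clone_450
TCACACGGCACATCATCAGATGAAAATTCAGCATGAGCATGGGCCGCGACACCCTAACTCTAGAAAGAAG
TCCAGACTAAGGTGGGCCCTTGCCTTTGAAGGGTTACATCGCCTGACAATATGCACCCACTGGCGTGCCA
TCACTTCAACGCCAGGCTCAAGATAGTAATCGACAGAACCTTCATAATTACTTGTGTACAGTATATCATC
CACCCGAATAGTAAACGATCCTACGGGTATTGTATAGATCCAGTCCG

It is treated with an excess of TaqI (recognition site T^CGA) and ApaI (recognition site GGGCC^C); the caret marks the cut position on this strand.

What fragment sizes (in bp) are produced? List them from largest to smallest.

The TaqI site (TCGA) starts at position 170.
TaqI cuts after the first base of each site, so after position 170.
The ApaI site (GGGCCC) starts at position 84.
ApaI cuts after base 5 of each site (before the last base), so after position 88.
Combined cut positions: 88, 170.
Linear molecule, 2 cuts → 3 fragments:
  1–88 → 88 bp
  89–170 → 82 bp
  171–257 → 87 bp
Sorted largest to smallest: 88, 87, 82 bp.

88, 87, 82 bp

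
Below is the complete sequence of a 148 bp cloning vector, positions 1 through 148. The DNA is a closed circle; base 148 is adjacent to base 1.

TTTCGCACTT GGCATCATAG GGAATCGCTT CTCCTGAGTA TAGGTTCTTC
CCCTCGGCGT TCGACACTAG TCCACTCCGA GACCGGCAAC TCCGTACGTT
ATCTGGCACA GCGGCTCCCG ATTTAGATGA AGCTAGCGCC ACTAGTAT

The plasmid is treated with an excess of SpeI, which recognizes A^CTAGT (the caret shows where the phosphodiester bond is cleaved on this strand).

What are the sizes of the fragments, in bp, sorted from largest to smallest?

SpeI sites (ACTAGT) start at positions 66, 141.
SpeI cuts after the first base of each site, so after positions 66, 141.
Circular molecule, 2 cuts → 2 fragments:
  67–141 → 75 bp
  142–148 then 1–66 → 7 + 66 = 73 bp
Sorted largest to smallest: 75, 73 bp.

75, 73 bp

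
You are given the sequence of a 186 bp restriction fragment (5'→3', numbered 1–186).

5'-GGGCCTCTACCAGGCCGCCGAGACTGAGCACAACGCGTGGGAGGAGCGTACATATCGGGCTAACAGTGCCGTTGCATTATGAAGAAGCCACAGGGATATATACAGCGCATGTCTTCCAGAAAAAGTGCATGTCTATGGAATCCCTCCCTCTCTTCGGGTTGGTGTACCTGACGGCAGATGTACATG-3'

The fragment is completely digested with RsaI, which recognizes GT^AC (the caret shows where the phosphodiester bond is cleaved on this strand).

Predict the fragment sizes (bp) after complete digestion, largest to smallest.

116, 49, 16, 5 bp

RsaI sites (GTAC) start at positions 48, 164, 180.
RsaI cuts after base 2 of each site, so after positions 49, 165, 181.
Linear molecule, 3 cuts → 4 fragments:
  1–49 → 49 bp
  50–165 → 116 bp
  166–181 → 16 bp
  182–186 → 5 bp
Sorted largest to smallest: 116, 49, 16, 5 bp.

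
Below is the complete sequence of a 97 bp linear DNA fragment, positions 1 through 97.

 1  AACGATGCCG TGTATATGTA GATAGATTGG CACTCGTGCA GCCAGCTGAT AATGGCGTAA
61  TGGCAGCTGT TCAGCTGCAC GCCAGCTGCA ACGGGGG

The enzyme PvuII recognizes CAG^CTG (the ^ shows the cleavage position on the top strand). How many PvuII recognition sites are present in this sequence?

CAGCTG occurs starting at positions 43, 64, 72, 83.
PvuII cuts at 4 sites.

4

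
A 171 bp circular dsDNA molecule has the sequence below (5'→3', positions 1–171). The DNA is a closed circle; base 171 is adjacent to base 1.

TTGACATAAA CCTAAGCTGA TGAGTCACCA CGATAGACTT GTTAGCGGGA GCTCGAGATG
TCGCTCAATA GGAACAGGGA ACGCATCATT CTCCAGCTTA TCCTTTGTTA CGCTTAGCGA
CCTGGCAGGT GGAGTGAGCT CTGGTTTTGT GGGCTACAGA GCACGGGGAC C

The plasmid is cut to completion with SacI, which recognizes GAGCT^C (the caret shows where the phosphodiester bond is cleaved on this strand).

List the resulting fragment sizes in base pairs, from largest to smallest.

87, 84 bp

SacI sites (GAGCTC) start at positions 49, 136.
SacI cuts after base 5 of each site (before the last base), so after positions 53, 140.
Circular molecule, 2 cuts → 2 fragments:
  54–140 → 87 bp
  141–171 then 1–53 → 31 + 53 = 84 bp
Sorted largest to smallest: 87, 84 bp.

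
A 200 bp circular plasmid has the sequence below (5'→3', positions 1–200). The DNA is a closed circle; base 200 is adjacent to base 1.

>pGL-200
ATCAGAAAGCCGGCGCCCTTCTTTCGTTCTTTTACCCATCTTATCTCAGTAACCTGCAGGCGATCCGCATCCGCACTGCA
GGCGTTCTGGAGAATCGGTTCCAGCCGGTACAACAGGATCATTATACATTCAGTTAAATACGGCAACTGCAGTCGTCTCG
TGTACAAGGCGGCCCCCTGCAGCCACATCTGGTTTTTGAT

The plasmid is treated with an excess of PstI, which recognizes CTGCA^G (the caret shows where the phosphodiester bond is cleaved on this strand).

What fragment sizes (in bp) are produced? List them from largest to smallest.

PstI sites (CTGCAG) start at positions 54, 76, 147, 177.
PstI cuts after base 5 of each site (before the last base), so after positions 58, 80, 151, 181.
Circular molecule, 4 cuts → 4 fragments:
  59–80 → 22 bp
  81–151 → 71 bp
  152–181 → 30 bp
  182–200 then 1–58 → 19 + 58 = 77 bp
Sorted largest to smallest: 77, 71, 30, 22 bp.

77, 71, 30, 22 bp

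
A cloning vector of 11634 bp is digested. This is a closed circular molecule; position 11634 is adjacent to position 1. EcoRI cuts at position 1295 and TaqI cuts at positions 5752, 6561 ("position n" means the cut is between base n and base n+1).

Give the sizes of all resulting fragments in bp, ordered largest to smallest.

6368, 4457, 809 bp

Combined cut positions (sorted): 1295, 5752, 6561.
Circular molecule, 3 cuts → 3 fragments:
  5752 − 1295 = 4457 bp
  6561 − 5752 = 809 bp
  wrap: 11634 − 6561 + 1295 = 6368 bp
Sorted largest to smallest: 6368, 4457, 809 bp.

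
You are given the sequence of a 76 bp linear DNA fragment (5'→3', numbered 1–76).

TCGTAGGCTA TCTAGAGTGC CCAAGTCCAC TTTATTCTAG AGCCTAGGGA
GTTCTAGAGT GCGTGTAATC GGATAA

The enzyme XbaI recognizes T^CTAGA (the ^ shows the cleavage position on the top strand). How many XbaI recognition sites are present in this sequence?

3

TCTAGA occurs starting at positions 11, 36, 53.
XbaI cuts at 3 sites.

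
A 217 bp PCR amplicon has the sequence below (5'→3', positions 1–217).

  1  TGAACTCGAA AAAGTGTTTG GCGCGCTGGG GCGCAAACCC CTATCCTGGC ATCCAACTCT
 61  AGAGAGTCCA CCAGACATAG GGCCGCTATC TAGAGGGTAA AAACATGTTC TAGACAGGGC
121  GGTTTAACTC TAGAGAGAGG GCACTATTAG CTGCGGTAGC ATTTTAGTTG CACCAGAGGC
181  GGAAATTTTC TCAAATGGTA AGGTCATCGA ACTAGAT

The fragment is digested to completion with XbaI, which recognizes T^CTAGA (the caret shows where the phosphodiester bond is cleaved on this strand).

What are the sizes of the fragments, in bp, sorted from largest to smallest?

88, 58, 31, 20, 20 bp

XbaI sites (TCTAGA) start at positions 58, 89, 109, 129.
XbaI cuts after the first base of each site, so after positions 58, 89, 109, 129.
Linear molecule, 4 cuts → 5 fragments:
  1–58 → 58 bp
  59–89 → 31 bp
  90–109 → 20 bp
  110–129 → 20 bp
  130–217 → 88 bp
Sorted largest to smallest: 88, 58, 31, 20, 20 bp.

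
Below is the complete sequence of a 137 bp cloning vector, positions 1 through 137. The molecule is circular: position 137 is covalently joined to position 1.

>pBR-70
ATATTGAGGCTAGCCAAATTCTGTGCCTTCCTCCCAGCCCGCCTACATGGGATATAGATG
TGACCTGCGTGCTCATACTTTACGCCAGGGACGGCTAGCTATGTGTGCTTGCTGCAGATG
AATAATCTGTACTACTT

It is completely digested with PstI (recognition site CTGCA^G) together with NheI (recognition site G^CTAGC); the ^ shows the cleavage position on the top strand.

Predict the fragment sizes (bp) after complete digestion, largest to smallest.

The PstI site (CTGCAG) starts at position 112.
PstI cuts after base 5 of each site (before the last base), so after position 116.
NheI sites (GCTAGC) start at positions 9, 94.
NheI cuts after the first base of each site, so after positions 9, 94.
Combined cut positions: 9, 94, 116.
Circular molecule, 3 cuts → 3 fragments:
  10–94 → 85 bp
  95–116 → 22 bp
  117–137 then 1–9 → 21 + 9 = 30 bp
Sorted largest to smallest: 85, 30, 22 bp.

85, 30, 22 bp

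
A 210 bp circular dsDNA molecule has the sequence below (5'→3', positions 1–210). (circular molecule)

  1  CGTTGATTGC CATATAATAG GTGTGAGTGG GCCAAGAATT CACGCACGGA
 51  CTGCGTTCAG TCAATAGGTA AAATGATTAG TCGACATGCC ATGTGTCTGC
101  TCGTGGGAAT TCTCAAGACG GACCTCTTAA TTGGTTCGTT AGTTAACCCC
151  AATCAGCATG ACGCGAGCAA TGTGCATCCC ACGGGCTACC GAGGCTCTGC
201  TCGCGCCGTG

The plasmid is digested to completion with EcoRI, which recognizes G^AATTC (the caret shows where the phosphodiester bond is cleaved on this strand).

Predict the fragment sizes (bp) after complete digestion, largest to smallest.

EcoRI sites (GAATTC) start at positions 36, 107.
EcoRI cuts after the first base of each site, so after positions 36, 107.
Circular molecule, 2 cuts → 2 fragments:
  37–107 → 71 bp
  108–210 then 1–36 → 103 + 36 = 139 bp
Sorted largest to smallest: 139, 71 bp.

139, 71 bp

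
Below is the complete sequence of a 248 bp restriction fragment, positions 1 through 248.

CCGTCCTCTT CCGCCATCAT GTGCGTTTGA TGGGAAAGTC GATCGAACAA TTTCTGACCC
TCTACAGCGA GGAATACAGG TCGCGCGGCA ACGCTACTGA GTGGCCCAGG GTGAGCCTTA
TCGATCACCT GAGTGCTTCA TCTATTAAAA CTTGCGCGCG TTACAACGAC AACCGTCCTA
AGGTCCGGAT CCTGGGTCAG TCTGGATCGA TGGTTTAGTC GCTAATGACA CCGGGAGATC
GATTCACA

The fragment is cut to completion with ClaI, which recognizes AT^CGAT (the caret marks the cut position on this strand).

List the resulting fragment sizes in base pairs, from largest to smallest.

121, 86, 32, 9 bp

ClaI sites (ATCGAT) start at positions 120, 206, 238.
ClaI cuts after base 2 of each site, so after positions 121, 207, 239.
Linear molecule, 3 cuts → 4 fragments:
  1–121 → 121 bp
  122–207 → 86 bp
  208–239 → 32 bp
  240–248 → 9 bp
Sorted largest to smallest: 121, 86, 32, 9 bp.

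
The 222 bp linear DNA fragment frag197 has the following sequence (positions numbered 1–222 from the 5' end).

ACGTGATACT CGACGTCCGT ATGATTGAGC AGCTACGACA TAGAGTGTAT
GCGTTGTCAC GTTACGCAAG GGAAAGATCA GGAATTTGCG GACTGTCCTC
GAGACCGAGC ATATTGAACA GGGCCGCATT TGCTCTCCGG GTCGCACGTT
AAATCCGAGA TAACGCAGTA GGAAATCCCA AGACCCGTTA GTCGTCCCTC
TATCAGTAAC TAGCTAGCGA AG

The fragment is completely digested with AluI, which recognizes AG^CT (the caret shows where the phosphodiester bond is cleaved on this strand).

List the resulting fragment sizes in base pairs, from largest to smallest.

AluI sites (AGCT) start at positions 31, 212.
AluI cuts after base 2 of each site, so after positions 32, 213.
Linear molecule, 2 cuts → 3 fragments:
  1–32 → 32 bp
  33–213 → 181 bp
  214–222 → 9 bp
Sorted largest to smallest: 181, 32, 9 bp.

181, 32, 9 bp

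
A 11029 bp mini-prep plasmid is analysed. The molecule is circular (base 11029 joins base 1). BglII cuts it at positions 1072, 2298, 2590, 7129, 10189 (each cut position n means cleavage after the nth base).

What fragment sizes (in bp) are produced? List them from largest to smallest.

4539, 3060, 1912, 1226, 292 bp

Circular molecule, 5 cuts → 5 fragments:
  2298 − 1072 = 1226 bp
  2590 − 2298 = 292 bp
  7129 − 2590 = 4539 bp
  10189 − 7129 = 3060 bp
  wrap: 11029 − 10189 + 1072 = 1912 bp
Sorted largest to smallest: 4539, 3060, 1912, 1226, 292 bp.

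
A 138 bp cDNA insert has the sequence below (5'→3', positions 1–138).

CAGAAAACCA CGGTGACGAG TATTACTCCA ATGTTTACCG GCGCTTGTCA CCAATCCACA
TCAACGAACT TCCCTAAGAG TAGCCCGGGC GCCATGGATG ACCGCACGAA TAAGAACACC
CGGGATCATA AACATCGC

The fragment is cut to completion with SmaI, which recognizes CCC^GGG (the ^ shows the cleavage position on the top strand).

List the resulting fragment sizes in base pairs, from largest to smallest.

SmaI sites (CCCGGG) start at positions 84, 119.
SmaI cuts after base 3 of each site, so after positions 86, 121.
Linear molecule, 2 cuts → 3 fragments:
  1–86 → 86 bp
  87–121 → 35 bp
  122–138 → 17 bp
Sorted largest to smallest: 86, 35, 17 bp.

86, 35, 17 bp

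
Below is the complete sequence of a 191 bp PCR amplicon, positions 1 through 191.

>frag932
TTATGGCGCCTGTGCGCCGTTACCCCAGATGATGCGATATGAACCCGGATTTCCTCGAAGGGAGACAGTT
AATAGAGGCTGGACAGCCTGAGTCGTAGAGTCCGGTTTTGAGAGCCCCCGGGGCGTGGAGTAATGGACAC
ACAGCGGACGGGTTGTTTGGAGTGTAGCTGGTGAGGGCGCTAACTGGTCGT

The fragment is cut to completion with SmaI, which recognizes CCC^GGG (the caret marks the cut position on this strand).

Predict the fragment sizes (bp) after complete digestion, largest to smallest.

The SmaI site (CCCGGG) starts at position 117.
SmaI cuts after base 3 of each site, so after position 119.
Linear molecule, 1 cut → 2 fragments:
  1–119 → 119 bp
  120–191 → 72 bp
Sorted largest to smallest: 119, 72 bp.

119, 72 bp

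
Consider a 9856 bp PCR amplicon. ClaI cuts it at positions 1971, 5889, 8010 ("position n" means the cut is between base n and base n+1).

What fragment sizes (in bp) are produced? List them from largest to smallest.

3918, 2121, 1971, 1846 bp

Linear molecule, 3 cuts → 4 fragments:
  1971 − 0 = 1971 bp
  5889 − 1971 = 3918 bp
  8010 − 5889 = 2121 bp
  9856 − 8010 = 1846 bp
Sorted largest to smallest: 3918, 2121, 1971, 1846 bp.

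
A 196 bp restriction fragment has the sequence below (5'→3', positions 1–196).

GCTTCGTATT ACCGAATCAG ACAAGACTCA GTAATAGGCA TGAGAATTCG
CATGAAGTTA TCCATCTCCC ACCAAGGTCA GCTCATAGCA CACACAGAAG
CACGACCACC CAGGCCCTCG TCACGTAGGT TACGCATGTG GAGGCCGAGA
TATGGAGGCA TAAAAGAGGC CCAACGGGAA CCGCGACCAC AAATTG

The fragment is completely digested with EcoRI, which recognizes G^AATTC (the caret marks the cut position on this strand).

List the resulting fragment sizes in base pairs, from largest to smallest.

The EcoRI site (GAATTC) starts at position 44.
EcoRI cuts after the first base of each site, so after position 44.
Linear molecule, 1 cut → 2 fragments:
  1–44 → 44 bp
  45–196 → 152 bp
Sorted largest to smallest: 152, 44 bp.

152, 44 bp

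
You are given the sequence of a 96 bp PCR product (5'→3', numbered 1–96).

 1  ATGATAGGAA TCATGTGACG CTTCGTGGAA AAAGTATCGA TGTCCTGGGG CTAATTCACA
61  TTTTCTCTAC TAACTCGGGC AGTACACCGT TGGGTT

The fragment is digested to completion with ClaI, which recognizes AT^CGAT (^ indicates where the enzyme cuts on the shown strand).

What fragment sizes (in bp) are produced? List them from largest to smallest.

59, 37 bp

The ClaI site (ATCGAT) starts at position 36.
ClaI cuts after base 2 of each site, so after position 37.
Linear molecule, 1 cut → 2 fragments:
  1–37 → 37 bp
  38–96 → 59 bp
Sorted largest to smallest: 59, 37 bp.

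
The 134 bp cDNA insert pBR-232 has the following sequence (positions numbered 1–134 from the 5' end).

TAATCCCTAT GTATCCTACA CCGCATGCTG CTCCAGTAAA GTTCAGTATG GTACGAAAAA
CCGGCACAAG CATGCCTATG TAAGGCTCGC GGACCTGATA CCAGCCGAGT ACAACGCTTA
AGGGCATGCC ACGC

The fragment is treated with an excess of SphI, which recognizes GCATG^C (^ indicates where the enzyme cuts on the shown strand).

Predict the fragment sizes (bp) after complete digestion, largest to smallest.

54, 47, 27, 6 bp

SphI sites (GCATGC) start at positions 23, 70, 124.
SphI cuts after base 5 of each site (before the last base), so after positions 27, 74, 128.
Linear molecule, 3 cuts → 4 fragments:
  1–27 → 27 bp
  28–74 → 47 bp
  75–128 → 54 bp
  129–134 → 6 bp
Sorted largest to smallest: 54, 47, 27, 6 bp.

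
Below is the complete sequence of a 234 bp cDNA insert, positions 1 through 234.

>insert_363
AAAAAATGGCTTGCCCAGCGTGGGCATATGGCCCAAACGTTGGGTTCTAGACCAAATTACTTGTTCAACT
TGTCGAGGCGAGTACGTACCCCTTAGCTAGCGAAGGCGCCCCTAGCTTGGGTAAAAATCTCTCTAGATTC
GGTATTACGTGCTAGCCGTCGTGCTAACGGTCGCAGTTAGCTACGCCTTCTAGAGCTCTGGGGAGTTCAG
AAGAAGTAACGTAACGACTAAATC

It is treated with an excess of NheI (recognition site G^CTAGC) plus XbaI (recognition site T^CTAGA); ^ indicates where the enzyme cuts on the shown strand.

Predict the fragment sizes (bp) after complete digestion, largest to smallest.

50, 46, 45, 38, 36, 19 bp

NheI sites (GCTAGC) start at positions 96, 151.
NheI cuts after the first base of each site, so after positions 96, 151.
XbaI sites (TCTAGA) start at positions 46, 132, 189.
XbaI cuts after the first base of each site, so after positions 46, 132, 189.
Combined cut positions: 46, 96, 132, 151, 189.
Linear molecule, 5 cuts → 6 fragments:
  1–46 → 46 bp
  47–96 → 50 bp
  97–132 → 36 bp
  133–151 → 19 bp
  152–189 → 38 bp
  190–234 → 45 bp
Sorted largest to smallest: 50, 46, 45, 38, 36, 19 bp.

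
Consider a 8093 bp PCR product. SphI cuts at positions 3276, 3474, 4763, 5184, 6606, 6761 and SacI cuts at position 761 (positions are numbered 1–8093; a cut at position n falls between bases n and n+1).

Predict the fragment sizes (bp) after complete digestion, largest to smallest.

Combined cut positions (sorted): 761, 3276, 3474, 4763, 5184, 6606, 6761.
Linear molecule, 7 cuts → 8 fragments:
  761 − 0 = 761 bp
  3276 − 761 = 2515 bp
  3474 − 3276 = 198 bp
  4763 − 3474 = 1289 bp
  5184 − 4763 = 421 bp
  6606 − 5184 = 1422 bp
  6761 − 6606 = 155 bp
  8093 − 6761 = 1332 bp
Sorted largest to smallest: 2515, 1422, 1332, 1289, 761, 421, 198, 155 bp.

2515, 1422, 1332, 1289, 761, 421, 198, 155 bp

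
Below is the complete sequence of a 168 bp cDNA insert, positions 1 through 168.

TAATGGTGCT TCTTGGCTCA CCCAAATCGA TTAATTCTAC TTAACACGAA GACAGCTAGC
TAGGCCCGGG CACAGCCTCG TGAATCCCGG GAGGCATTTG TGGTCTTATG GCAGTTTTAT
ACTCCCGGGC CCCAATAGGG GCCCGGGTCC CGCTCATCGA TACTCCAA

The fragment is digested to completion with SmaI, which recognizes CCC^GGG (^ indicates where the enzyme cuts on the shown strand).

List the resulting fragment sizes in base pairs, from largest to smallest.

67, 38, 24, 21, 18 bp

SmaI sites (CCCGGG) start at positions 65, 86, 124, 142.
SmaI cuts after base 3 of each site, so after positions 67, 88, 126, 144.
Linear molecule, 4 cuts → 5 fragments:
  1–67 → 67 bp
  68–88 → 21 bp
  89–126 → 38 bp
  127–144 → 18 bp
  145–168 → 24 bp
Sorted largest to smallest: 67, 38, 24, 21, 18 bp.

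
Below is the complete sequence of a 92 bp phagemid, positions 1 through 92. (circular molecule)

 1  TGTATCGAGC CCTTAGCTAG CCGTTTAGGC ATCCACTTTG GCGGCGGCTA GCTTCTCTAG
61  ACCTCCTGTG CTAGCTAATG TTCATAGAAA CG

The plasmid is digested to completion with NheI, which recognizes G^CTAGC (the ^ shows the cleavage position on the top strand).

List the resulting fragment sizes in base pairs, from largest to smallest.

38, 31, 23 bp

NheI sites (GCTAGC) start at positions 16, 47, 70.
NheI cuts after the first base of each site, so after positions 16, 47, 70.
Circular molecule, 3 cuts → 3 fragments:
  17–47 → 31 bp
  48–70 → 23 bp
  71–92 then 1–16 → 22 + 16 = 38 bp
Sorted largest to smallest: 38, 31, 23 bp.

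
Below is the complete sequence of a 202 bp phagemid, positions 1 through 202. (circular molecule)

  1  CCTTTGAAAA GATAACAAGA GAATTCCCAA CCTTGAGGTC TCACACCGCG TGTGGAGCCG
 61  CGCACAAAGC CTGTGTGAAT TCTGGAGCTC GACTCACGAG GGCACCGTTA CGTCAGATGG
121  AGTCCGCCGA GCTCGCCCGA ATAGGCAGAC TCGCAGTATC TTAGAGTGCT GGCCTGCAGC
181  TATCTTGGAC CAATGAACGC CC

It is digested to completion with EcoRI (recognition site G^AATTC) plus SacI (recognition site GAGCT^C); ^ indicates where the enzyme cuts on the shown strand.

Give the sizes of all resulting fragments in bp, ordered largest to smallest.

90, 56, 44, 12 bp

EcoRI sites (GAATTC) start at positions 21, 77.
EcoRI cuts after the first base of each site, so after positions 21, 77.
SacI sites (GAGCTC) start at positions 85, 129.
SacI cuts after base 5 of each site (before the last base), so after positions 89, 133.
Combined cut positions: 21, 77, 89, 133.
Circular molecule, 4 cuts → 4 fragments:
  22–77 → 56 bp
  78–89 → 12 bp
  90–133 → 44 bp
  134–202 then 1–21 → 69 + 21 = 90 bp
Sorted largest to smallest: 90, 56, 44, 12 bp.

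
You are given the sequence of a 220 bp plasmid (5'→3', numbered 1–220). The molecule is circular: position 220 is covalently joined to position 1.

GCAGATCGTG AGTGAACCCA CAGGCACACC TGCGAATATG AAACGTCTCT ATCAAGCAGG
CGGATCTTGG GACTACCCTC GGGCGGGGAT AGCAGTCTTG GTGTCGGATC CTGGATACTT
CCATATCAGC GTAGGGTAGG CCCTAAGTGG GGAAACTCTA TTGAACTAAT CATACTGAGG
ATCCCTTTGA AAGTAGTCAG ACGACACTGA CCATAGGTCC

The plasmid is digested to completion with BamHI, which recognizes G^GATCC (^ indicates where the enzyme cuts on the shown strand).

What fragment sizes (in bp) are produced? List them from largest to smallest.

BamHI sites (GGATCC) start at positions 106, 179.
BamHI cuts after the first base of each site, so after positions 106, 179.
Circular molecule, 2 cuts → 2 fragments:
  107–179 → 73 bp
  180–220 then 1–106 → 41 + 106 = 147 bp
Sorted largest to smallest: 147, 73 bp.

147, 73 bp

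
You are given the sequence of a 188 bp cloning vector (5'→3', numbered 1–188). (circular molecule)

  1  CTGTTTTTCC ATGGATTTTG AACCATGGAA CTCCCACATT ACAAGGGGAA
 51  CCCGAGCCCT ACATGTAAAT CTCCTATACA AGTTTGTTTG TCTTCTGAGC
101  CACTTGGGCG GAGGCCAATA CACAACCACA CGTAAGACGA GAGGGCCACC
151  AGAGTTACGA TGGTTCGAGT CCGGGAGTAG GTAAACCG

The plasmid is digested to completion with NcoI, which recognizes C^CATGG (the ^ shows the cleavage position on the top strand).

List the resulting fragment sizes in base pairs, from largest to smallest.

174, 14 bp

NcoI sites (CCATGG) start at positions 9, 23.
NcoI cuts after the first base of each site, so after positions 9, 23.
Circular molecule, 2 cuts → 2 fragments:
  10–23 → 14 bp
  24–188 then 1–9 → 165 + 9 = 174 bp
Sorted largest to smallest: 174, 14 bp.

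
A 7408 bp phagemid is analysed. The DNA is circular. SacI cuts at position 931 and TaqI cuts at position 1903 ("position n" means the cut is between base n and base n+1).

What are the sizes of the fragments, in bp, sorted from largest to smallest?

6436, 972 bp

Combined cut positions (sorted): 931, 1903.
Circular molecule, 2 cuts → 2 fragments:
  1903 − 931 = 972 bp
  wrap: 7408 − 1903 + 931 = 6436 bp
Sorted largest to smallest: 6436, 972 bp.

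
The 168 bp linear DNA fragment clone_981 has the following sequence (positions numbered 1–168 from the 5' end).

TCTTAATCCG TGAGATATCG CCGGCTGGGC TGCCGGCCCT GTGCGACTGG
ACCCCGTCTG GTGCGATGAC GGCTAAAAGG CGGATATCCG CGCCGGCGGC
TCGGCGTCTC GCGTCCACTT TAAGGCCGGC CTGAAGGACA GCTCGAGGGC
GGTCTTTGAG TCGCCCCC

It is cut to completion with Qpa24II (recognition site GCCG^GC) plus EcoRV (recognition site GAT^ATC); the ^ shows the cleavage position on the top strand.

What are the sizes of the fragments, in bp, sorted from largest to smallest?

50, 40, 33, 16, 12, 10, 7 bp

Qpa24II sites (GCCGGC) start at positions 20, 32, 92, 125.
Qpa24II cuts after base 4 of each site, so after positions 23, 35, 95, 128.
EcoRV sites (GATATC) start at positions 14, 83.
EcoRV cuts after base 3 of each site, so after positions 16, 85.
Combined cut positions: 16, 23, 35, 85, 95, 128.
Linear molecule, 6 cuts → 7 fragments:
  1–16 → 16 bp
  17–23 → 7 bp
  24–35 → 12 bp
  36–85 → 50 bp
  86–95 → 10 bp
  96–128 → 33 bp
  129–168 → 40 bp
Sorted largest to smallest: 50, 40, 33, 16, 12, 10, 7 bp.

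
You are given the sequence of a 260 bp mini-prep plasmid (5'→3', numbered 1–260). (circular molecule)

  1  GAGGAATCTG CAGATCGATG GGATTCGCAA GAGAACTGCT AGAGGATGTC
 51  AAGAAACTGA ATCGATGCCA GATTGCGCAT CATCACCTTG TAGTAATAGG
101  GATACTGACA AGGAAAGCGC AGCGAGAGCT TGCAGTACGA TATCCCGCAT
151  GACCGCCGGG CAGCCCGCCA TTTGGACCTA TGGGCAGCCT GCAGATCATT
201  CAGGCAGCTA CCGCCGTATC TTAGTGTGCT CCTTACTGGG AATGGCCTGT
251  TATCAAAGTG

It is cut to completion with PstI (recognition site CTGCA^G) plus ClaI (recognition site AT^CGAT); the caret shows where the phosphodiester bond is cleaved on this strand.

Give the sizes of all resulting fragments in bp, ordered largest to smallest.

131, 79, 47, 3 bp

PstI sites (CTGCAG) start at positions 8, 189.
PstI cuts after base 5 of each site (before the last base), so after positions 12, 193.
ClaI sites (ATCGAT) start at positions 14, 61.
ClaI cuts after base 2 of each site, so after positions 15, 62.
Combined cut positions: 12, 15, 62, 193.
Circular molecule, 4 cuts → 4 fragments:
  13–15 → 3 bp
  16–62 → 47 bp
  63–193 → 131 bp
  194–260 then 1–12 → 67 + 12 = 79 bp
Sorted largest to smallest: 131, 79, 47, 3 bp.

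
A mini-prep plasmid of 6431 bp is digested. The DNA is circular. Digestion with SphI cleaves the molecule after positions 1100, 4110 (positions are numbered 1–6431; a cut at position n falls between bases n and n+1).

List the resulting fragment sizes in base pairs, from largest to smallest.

3421, 3010 bp

Circular molecule, 2 cuts → 2 fragments:
  4110 − 1100 = 3010 bp
  wrap: 6431 − 4110 + 1100 = 3421 bp
Sorted largest to smallest: 3421, 3010 bp.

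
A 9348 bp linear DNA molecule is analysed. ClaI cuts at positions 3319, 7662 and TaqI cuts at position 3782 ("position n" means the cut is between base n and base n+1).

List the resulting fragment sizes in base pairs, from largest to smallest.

Combined cut positions (sorted): 3319, 3782, 7662.
Linear molecule, 3 cuts → 4 fragments:
  3319 − 0 = 3319 bp
  3782 − 3319 = 463 bp
  7662 − 3782 = 3880 bp
  9348 − 7662 = 1686 bp
Sorted largest to smallest: 3880, 3319, 1686, 463 bp.

3880, 3319, 1686, 463 bp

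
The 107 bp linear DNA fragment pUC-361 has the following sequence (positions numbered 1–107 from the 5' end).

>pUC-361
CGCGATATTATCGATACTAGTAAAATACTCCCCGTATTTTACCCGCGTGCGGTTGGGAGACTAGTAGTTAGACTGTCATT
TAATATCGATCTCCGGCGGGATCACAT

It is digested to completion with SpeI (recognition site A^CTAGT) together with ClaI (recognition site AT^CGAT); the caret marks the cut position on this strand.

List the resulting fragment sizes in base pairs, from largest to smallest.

44, 26, 21, 11, 5 bp

SpeI sites (ACTAGT) start at positions 16, 60.
SpeI cuts after the first base of each site, so after positions 16, 60.
ClaI sites (ATCGAT) start at positions 10, 85.
ClaI cuts after base 2 of each site, so after positions 11, 86.
Combined cut positions: 11, 16, 60, 86.
Linear molecule, 4 cuts → 5 fragments:
  1–11 → 11 bp
  12–16 → 5 bp
  17–60 → 44 bp
  61–86 → 26 bp
  87–107 → 21 bp
Sorted largest to smallest: 44, 26, 21, 11, 5 bp.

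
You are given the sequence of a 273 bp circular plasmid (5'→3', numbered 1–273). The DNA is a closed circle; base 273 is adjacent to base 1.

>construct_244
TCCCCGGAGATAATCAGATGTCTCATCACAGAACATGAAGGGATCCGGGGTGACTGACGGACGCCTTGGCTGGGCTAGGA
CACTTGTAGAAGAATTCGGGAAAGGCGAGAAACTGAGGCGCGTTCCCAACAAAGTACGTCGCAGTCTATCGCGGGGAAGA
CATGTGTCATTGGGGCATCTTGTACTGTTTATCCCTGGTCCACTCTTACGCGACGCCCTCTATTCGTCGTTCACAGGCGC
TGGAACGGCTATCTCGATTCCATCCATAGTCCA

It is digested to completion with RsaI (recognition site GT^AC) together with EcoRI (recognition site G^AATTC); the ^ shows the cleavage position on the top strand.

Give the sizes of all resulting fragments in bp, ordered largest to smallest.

182, 48, 43 bp

RsaI sites (GTAC) start at positions 134, 182.
RsaI cuts after base 2 of each site, so after positions 135, 183.
The EcoRI site (GAATTC) starts at position 92.
EcoRI cuts after the first base of each site, so after position 92.
Combined cut positions: 92, 135, 183.
Circular molecule, 3 cuts → 3 fragments:
  93–135 → 43 bp
  136–183 → 48 bp
  184–273 then 1–92 → 90 + 92 = 182 bp
Sorted largest to smallest: 182, 48, 43 bp.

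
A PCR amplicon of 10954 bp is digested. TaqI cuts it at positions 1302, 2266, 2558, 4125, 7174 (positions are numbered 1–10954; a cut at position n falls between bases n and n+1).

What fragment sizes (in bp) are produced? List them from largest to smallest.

Linear molecule, 5 cuts → 6 fragments:
  1302 − 0 = 1302 bp
  2266 − 1302 = 964 bp
  2558 − 2266 = 292 bp
  4125 − 2558 = 1567 bp
  7174 − 4125 = 3049 bp
  10954 − 7174 = 3780 bp
Sorted largest to smallest: 3780, 3049, 1567, 1302, 964, 292 bp.

3780, 3049, 1567, 1302, 964, 292 bp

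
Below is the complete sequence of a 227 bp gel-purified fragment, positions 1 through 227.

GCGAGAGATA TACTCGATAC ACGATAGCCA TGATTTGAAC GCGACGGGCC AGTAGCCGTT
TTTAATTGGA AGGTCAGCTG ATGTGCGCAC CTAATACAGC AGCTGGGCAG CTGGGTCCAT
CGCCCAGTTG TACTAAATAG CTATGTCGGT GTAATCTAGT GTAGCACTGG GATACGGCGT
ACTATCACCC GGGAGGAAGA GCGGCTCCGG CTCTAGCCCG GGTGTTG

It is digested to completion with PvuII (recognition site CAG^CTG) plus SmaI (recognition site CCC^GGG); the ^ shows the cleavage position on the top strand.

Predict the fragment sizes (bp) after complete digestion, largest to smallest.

PvuII sites (CAGCTG) start at positions 75, 100, 108.
PvuII cuts after base 3 of each site, so after positions 77, 102, 110.
SmaI sites (CCCGGG) start at positions 188, 217.
SmaI cuts after base 3 of each site, so after positions 190, 219.
Combined cut positions: 77, 102, 110, 190, 219.
Linear molecule, 5 cuts → 6 fragments:
  1–77 → 77 bp
  78–102 → 25 bp
  103–110 → 8 bp
  111–190 → 80 bp
  191–219 → 29 bp
  220–227 → 8 bp
Sorted largest to smallest: 80, 77, 29, 25, 8, 8 bp.

80, 77, 29, 25, 8, 8 bp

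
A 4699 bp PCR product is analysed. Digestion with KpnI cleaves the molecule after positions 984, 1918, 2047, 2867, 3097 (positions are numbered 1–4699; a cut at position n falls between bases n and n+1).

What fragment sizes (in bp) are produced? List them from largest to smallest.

Linear molecule, 5 cuts → 6 fragments:
  984 − 0 = 984 bp
  1918 − 984 = 934 bp
  2047 − 1918 = 129 bp
  2867 − 2047 = 820 bp
  3097 − 2867 = 230 bp
  4699 − 3097 = 1602 bp
Sorted largest to smallest: 1602, 984, 934, 820, 230, 129 bp.

1602, 984, 934, 820, 230, 129 bp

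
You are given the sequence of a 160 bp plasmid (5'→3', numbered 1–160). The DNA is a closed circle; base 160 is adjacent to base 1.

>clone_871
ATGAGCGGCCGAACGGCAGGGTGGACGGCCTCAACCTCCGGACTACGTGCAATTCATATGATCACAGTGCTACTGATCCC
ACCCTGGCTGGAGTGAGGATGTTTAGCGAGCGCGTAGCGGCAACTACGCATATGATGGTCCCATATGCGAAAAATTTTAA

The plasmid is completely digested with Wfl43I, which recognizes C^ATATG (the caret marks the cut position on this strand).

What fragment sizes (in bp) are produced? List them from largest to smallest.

74, 73, 13 bp

Wfl43I sites (CATATG) start at positions 55, 129, 142.
Wfl43I cuts after the first base of each site, so after positions 55, 129, 142.
Circular molecule, 3 cuts → 3 fragments:
  56–129 → 74 bp
  130–142 → 13 bp
  143–160 then 1–55 → 18 + 55 = 73 bp
Sorted largest to smallest: 74, 73, 13 bp.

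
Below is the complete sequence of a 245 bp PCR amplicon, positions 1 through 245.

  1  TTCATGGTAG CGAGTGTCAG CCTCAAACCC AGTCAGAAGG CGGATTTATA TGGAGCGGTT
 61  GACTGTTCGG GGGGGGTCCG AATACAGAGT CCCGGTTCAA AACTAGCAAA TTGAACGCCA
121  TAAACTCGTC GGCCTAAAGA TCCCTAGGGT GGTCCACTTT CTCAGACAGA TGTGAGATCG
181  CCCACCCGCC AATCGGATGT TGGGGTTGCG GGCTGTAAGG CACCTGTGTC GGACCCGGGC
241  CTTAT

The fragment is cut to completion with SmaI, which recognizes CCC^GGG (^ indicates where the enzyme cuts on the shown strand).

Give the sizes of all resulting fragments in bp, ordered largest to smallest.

The SmaI site (CCCGGG) starts at position 234.
SmaI cuts after base 3 of each site, so after position 236.
Linear molecule, 1 cut → 2 fragments:
  1–236 → 236 bp
  237–245 → 9 bp
Sorted largest to smallest: 236, 9 bp.

236, 9 bp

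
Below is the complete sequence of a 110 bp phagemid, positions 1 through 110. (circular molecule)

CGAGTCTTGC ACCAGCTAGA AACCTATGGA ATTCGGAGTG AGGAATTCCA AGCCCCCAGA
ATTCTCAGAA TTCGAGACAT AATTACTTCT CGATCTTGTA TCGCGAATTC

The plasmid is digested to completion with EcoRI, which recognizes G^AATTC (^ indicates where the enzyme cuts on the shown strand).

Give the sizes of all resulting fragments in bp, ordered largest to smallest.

37, 34, 16, 14, 9 bp

EcoRI sites (GAATTC) start at positions 29, 43, 59, 68, 105.
EcoRI cuts after the first base of each site, so after positions 29, 43, 59, 68, 105.
Circular molecule, 5 cuts → 5 fragments:
  30–43 → 14 bp
  44–59 → 16 bp
  60–68 → 9 bp
  69–105 → 37 bp
  106–110 then 1–29 → 5 + 29 = 34 bp
Sorted largest to smallest: 37, 34, 16, 14, 9 bp.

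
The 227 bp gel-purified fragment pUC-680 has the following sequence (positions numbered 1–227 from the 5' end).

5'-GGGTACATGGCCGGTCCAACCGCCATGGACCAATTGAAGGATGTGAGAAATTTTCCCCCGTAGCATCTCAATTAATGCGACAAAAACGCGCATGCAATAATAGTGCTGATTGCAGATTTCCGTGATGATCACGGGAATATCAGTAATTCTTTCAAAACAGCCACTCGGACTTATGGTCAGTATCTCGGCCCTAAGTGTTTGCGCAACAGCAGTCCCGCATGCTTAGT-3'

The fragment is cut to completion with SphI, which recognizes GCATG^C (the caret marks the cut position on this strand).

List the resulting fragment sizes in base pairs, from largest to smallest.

127, 94, 6 bp

SphI sites (GCATGC) start at positions 90, 217.
SphI cuts after base 5 of each site (before the last base), so after positions 94, 221.
Linear molecule, 2 cuts → 3 fragments:
  1–94 → 94 bp
  95–221 → 127 bp
  222–227 → 6 bp
Sorted largest to smallest: 127, 94, 6 bp.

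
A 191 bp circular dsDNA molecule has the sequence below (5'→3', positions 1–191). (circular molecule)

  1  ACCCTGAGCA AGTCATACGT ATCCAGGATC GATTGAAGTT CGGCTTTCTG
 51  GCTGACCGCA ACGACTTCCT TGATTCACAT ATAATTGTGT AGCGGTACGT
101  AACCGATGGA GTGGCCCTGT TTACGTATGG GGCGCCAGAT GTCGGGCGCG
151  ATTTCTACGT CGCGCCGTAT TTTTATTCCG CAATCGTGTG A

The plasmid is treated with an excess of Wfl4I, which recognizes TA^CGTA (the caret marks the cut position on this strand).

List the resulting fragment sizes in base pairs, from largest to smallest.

Wfl4I sites (TACGTA) start at positions 16, 96, 122.
Wfl4I cuts after base 2 of each site, so after positions 17, 97, 123.
Circular molecule, 3 cuts → 3 fragments:
  18–97 → 80 bp
  98–123 → 26 bp
  124–191 then 1–17 → 68 + 17 = 85 bp
Sorted largest to smallest: 85, 80, 26 bp.

85, 80, 26 bp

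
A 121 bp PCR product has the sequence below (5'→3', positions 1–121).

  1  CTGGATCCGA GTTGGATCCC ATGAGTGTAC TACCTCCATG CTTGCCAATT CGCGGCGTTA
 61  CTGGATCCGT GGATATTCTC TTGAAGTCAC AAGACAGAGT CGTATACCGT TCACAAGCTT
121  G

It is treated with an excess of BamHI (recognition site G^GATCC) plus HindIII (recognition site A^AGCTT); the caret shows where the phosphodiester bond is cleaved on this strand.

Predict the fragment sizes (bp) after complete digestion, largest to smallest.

BamHI sites (GGATCC) start at positions 3, 14, 63.
BamHI cuts after the first base of each site, so after positions 3, 14, 63.
The HindIII site (AAGCTT) starts at position 115.
HindIII cuts after the first base of each site, so after position 115.
Combined cut positions: 3, 14, 63, 115.
Linear molecule, 4 cuts → 5 fragments:
  1–3 → 3 bp
  4–14 → 11 bp
  15–63 → 49 bp
  64–115 → 52 bp
  116–121 → 6 bp
Sorted largest to smallest: 52, 49, 11, 6, 3 bp.

52, 49, 11, 6, 3 bp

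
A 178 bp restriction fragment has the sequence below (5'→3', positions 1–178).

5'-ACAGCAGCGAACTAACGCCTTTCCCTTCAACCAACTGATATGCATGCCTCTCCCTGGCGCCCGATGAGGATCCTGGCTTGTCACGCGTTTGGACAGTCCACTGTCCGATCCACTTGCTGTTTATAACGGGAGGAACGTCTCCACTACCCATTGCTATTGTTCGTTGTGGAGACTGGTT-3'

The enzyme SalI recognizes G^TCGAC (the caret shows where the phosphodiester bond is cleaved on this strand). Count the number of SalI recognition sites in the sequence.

0

No occurrence of GTCGAC is present in the sequence.
SalI does not cut: 0 sites.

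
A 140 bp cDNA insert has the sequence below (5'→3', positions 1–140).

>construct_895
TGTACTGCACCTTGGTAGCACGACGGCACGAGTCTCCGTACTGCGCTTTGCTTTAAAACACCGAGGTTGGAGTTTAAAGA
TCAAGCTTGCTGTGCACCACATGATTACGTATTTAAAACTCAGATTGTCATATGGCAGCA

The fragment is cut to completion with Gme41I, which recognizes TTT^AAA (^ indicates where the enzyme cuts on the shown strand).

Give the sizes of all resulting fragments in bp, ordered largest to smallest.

Gme41I sites (TTTAAA) start at positions 52, 73, 112.
Gme41I cuts after base 3 of each site, so after positions 54, 75, 114.
Linear molecule, 3 cuts → 4 fragments:
  1–54 → 54 bp
  55–75 → 21 bp
  76–114 → 39 bp
  115–140 → 26 bp
Sorted largest to smallest: 54, 39, 26, 21 bp.

54, 39, 26, 21 bp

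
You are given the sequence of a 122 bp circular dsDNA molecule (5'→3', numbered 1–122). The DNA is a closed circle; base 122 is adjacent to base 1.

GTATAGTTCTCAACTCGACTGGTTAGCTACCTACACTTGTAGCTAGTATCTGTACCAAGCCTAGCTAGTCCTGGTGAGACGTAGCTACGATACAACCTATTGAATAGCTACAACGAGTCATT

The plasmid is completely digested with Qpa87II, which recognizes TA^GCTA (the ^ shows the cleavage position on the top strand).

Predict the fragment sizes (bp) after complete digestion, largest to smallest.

Qpa87II sites (TAGCTA) start at positions 24, 40, 62, 82, 105.
Qpa87II cuts after base 2 of each site, so after positions 25, 41, 63, 83, 106.
Circular molecule, 5 cuts → 5 fragments:
  26–41 → 16 bp
  42–63 → 22 bp
  64–83 → 20 bp
  84–106 → 23 bp
  107–122 then 1–25 → 16 + 25 = 41 bp
Sorted largest to smallest: 41, 23, 22, 20, 16 bp.

41, 23, 22, 20, 16 bp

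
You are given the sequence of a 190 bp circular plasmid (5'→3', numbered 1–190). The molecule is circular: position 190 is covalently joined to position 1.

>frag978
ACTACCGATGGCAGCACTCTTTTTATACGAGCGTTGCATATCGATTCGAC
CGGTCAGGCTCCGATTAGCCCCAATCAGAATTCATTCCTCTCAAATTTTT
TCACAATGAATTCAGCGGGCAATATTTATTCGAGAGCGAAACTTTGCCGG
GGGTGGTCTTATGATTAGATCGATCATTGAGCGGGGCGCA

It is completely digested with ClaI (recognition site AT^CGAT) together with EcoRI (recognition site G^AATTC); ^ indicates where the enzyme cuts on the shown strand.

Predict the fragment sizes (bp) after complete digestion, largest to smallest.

62, 61, 37, 30 bp

ClaI sites (ATCGAT) start at positions 40, 169.
ClaI cuts after base 2 of each site, so after positions 41, 170.
EcoRI sites (GAATTC) start at positions 78, 108.
EcoRI cuts after the first base of each site, so after positions 78, 108.
Combined cut positions: 41, 78, 108, 170.
Circular molecule, 4 cuts → 4 fragments:
  42–78 → 37 bp
  79–108 → 30 bp
  109–170 → 62 bp
  171–190 then 1–41 → 20 + 41 = 61 bp
Sorted largest to smallest: 62, 61, 37, 30 bp.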